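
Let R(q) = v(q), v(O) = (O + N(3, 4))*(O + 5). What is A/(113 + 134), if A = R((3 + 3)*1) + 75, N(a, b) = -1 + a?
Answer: 163/247 ≈ 0.65992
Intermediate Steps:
v(O) = (2 + O)*(5 + O) (v(O) = (O + (-1 + 3))*(O + 5) = (O + 2)*(5 + O) = (2 + O)*(5 + O))
R(q) = 10 + q**2 + 7*q
A = 163 (A = (10 + ((3 + 3)*1)**2 + 7*((3 + 3)*1)) + 75 = (10 + (6*1)**2 + 7*(6*1)) + 75 = (10 + 6**2 + 7*6) + 75 = (10 + 36 + 42) + 75 = 88 + 75 = 163)
A/(113 + 134) = 163/(113 + 134) = 163/247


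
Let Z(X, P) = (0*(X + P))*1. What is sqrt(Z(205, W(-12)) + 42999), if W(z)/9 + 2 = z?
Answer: sqrt(42999) ≈ 207.36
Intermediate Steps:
W(z) = -18 + 9*z
Z(X, P) = 0 (Z(X, P) = (0*(P + X))*1 = 0*1 = 0)
sqrt(Z(205, W(-12)) + 42999) = sqrt(0 + 42999) = sqrt(42999)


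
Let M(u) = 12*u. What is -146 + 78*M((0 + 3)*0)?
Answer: -146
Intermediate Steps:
-146 + 78*M((0 + 3)*0) = -146 + 78*(12*((0 + 3)*0)) = -146 + 78*(12*(3*0)) = -146 + 78*(12*0) = -146 + 78*0 = -146 + 0 = -146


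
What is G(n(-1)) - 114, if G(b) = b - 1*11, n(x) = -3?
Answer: -128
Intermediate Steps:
G(b) = -11 + b (G(b) = b - 11 = -11 + b)
G(n(-1)) - 114 = (-11 - 3) - 114 = -14 - 114 = -128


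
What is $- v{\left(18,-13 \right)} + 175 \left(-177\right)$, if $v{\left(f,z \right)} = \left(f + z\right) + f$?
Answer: $-30998$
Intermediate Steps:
$v{\left(f,z \right)} = z + 2 f$
$- v{\left(18,-13 \right)} + 175 \left(-177\right) = - (-13 + 2 \cdot 18) + 175 \left(-177\right) = - (-13 + 36) - 30975 = \left(-1\right) 23 - 30975 = -23 - 30975 = -30998$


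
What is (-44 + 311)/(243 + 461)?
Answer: 267/704 ≈ 0.37926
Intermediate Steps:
(-44 + 311)/(243 + 461) = 267/704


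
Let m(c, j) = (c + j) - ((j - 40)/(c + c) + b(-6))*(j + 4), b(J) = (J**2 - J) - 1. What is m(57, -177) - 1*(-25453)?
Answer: 3659023/114 ≈ 32097.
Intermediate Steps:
b(J) = -1 + J**2 - J
m(c, j) = c + j - (4 + j)*(41 + (-40 + j)/(2*c)) (m(c, j) = (c + j) - ((j - 40)/(c + c) + (-1 + (-6)**2 - 1*(-6)))*(j + 4) = (c + j) - ((-40 + j)/((2*c)) + (-1 + 36 + 6))*(4 + j) = (c + j) - ((-40 + j)*(1/(2*c)) + 41)*(4 + j) = (c + j) - ((-40 + j)/(2*c) + 41)*(4 + j) = (c + j) - (41 + (-40 + j)/(2*c))*(4 + j) = (c + j) - (4 + j)*(41 + (-40 + j)/(2*c)) = c + j - (4 + j)*(41 + (-40 + j)/(2*c)))
m(57, -177) - 1*(-25453) = (80 + 18*(-177) - 1/2*(-177)**2 - 1*57*(164 - 1*57 + 40*(-177)))/57 - 1*(-25453) = (80 - 3186 - 1/2*31329 - 1*57*(164 - 57 - 7080))/57 + 25453 = (80 - 3186 - 31329/2 - 1*57*(-6973))/57 + 25453 = (80 - 3186 - 31329/2 + 397461)/57 + 25453 = (1/57)*(757381/2) + 25453 = 757381/114 + 25453 = 3659023/114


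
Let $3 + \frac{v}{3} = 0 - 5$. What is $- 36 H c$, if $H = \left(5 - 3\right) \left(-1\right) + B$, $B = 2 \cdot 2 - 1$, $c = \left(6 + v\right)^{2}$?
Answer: $-11664$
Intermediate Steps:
$v = -24$ ($v = -9 + 3 \left(0 - 5\right) = -9 + 3 \left(-5\right) = -9 - 15 = -24$)
$c = 324$ ($c = \left(6 - 24\right)^{2} = \left(-18\right)^{2} = 324$)
$B = 3$ ($B = 4 - 1 = 3$)
$H = 1$ ($H = \left(5 - 3\right) \left(-1\right) + 3 = 2 \left(-1\right) + 3 = -2 + 3 = 1$)
$- 36 H c = \left(-36\right) 1 \cdot 324 = \left(-36\right) 324 = -11664$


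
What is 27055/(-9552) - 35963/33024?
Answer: -8590159/2190592 ≈ -3.9214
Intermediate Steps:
27055/(-9552) - 35963/33024 = 27055*(-1/9552) - 35963*1/33024 = -27055/9552 - 35963/33024 = -8590159/2190592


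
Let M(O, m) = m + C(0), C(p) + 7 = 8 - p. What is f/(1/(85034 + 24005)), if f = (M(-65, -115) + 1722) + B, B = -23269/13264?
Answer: 2323102391477/13264 ≈ 1.7514e+8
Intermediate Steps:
C(p) = 1 - p (C(p) = -7 + (8 - p) = 1 - p)
M(O, m) = 1 + m (M(O, m) = m + (1 - 1*0) = m + (1 + 0) = m + 1 = 1 + m)
B = -23269/13264 (B = -23269*1/13264 = -23269/13264 ≈ -1.7543)
f = 21305243/13264 (f = ((1 - 115) + 1722) - 23269/13264 = (-114 + 1722) - 23269/13264 = 1608 - 23269/13264 = 21305243/13264 ≈ 1606.2)
f/(1/(85034 + 24005)) = 21305243/(13264*(1/(85034 + 24005))) = 21305243/(13264*(1/109039)) = (21305243/13264)*109039 = 2323102391477/13264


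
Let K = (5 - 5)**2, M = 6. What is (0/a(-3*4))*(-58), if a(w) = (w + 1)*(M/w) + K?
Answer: 0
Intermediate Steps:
K = 0 (K = 0**2 = 0)
a(w) = 6*(1 + w)/w (a(w) = (w + 1)*(6/w) + 0 = (1 + w)*(6/w) + 0 = 6*(1 + w)/w + 0 = 6*(1 + w)/w)
(0/a(-3*4))*(-58) = (0/(6 + 6/((-3*4))))*(-58) = (0/(6 + 6/(-12)))*(-58) = (0/(6 + 6*(-1/12)))*(-58) = (0/(6 - 1/2))*(-58) = (0/(11/2))*(-58) = (0*(2/11))*(-58) = 0*(-58) = 0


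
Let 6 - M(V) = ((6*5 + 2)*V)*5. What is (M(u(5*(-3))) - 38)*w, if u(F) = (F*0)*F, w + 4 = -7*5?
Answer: 1248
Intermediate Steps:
w = -39 (w = -4 - 7*5 = -4 - 35 = -39)
u(F) = 0 (u(F) = 0*F = 0)
M(V) = 6 - 160*V (M(V) = 6 - (6*5 + 2)*V*5 = 6 - (30 + 2)*V*5 = 6 - 32*V*5 = 6 - 160*V)
(M(u(5*(-3))) - 38)*w = ((6 - 160*0) - 38)*(-39) = ((6 + 0) - 38)*(-39) = (6 - 38)*(-39) = -32*(-39) = 1248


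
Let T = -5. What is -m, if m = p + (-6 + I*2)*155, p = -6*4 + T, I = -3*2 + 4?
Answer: 1579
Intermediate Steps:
I = -2 (I = -6 + 4 = -2)
p = -29 (p = -6*4 - 5 = -24 - 5 = -29)
m = -1579 (m = -29 + (-6 - 2*2)*155 = -29 + (-6 - 4)*155 = -29 - 10*155 = -29 - 1550 = -1579)
-m = -1*(-1579) = 1579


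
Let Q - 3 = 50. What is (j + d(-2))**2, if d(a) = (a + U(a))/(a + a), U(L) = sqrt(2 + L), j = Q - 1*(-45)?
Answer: 38809/4 ≈ 9702.3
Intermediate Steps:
Q = 53 (Q = 3 + 50 = 53)
j = 98 (j = 53 - 1*(-45) = 53 + 45 = 98)
d(a) = (a + sqrt(2 + a))/(2*a) (d(a) = (a + sqrt(2 + a))/(a + a) = (a + sqrt(2 + a))/((2*a)) = (a + sqrt(2 + a))*(1/(2*a)) = (a + sqrt(2 + a))/(2*a))
(j + d(-2))**2 = (98 + (1/2)*(-2 + sqrt(2 - 2))/(-2))**2 = (98 + (1/2)*(-1/2)*(-2 + sqrt(0)))**2 = (98 + (1/2)*(-1/2)*(-2 + 0))**2 = (98 + (1/2)*(-1/2)*(-2))**2 = (98 + 1/2)**2 = (197/2)**2 = 38809/4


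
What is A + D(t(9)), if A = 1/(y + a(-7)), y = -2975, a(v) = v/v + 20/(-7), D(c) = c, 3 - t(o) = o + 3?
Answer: -187549/20838 ≈ -9.0003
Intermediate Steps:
t(o) = -o (t(o) = 3 - (o + 3) = 3 - (3 + o) = 3 + (-3 - o) = -o)
a(v) = -13/7 (a(v) = 1 + 20*(-⅐) = 1 - 20/7 = -13/7)
A = -7/20838 (A = 1/(-2975 - 13/7) = 1/(-20838/7) = -7/20838 ≈ -0.00033592)
A + D(t(9)) = -7/20838 - 1*9 = -7/20838 - 9 = -187549/20838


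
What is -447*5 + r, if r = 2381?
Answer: 146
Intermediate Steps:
-447*5 + r = -447*5 + 2381 = -2235 + 2381 = 146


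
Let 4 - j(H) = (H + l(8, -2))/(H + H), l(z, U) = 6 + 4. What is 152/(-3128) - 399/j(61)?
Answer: -6347007/54349 ≈ -116.78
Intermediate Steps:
l(z, U) = 10
j(H) = 4 - (10 + H)/(2*H) (j(H) = 4 - (H + 10)/(H + H) = 4 - (10 + H)/(2*H))
152/(-3128) - 399/j(61) = 152/(-3128) - 399/(7/2 - 5/61) = 152*(-1/3128) - 399/(7/2 - 5*1/61) = -19/391 - 399/(7/2 - 5/61) = -19/391 - 399/417/122 = -19/391 - 399*122/417 = -19/391 - 16226/139 = -6347007/54349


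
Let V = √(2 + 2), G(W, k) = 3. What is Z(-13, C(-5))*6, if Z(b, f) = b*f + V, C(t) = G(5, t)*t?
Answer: 1182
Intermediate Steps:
V = 2 (V = √4 = 2)
C(t) = 3*t
Z(b, f) = 2 + b*f (Z(b, f) = b*f + 2 = 2 + b*f)
Z(-13, C(-5))*6 = (2 - 39*(-5))*6 = (2 - 13*(-15))*6 = (2 + 195)*6 = 197*6 = 1182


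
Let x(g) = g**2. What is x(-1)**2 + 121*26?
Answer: 3147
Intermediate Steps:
x(-1)**2 + 121*26 = ((-1)**2)**2 + 121*26 = 1**2 + 3146 = 1 + 3146 = 3147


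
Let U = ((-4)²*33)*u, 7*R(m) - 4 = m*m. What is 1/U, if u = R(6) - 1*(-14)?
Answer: 7/72864 ≈ 9.6069e-5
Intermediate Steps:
R(m) = 4/7 + m²/7 (R(m) = 4/7 + (m*m)/7 = 4/7 + m²/7)
u = 138/7 (u = (4/7 + (⅐)*6²) - 1*(-14) = (4/7 + (⅐)*36) + 14 = (4/7 + 36/7) + 14 = 40/7 + 14 = 138/7 ≈ 19.714)
U = 72864/7 (U = ((-4)²*33)*(138/7) = (16*33)*(138/7) = 528*(138/7) = 72864/7 ≈ 10409.)
1/U = 1/(72864/7) = 7/72864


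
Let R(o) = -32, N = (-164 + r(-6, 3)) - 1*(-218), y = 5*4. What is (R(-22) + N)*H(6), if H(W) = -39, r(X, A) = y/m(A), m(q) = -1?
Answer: -78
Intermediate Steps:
y = 20
r(X, A) = -20 (r(X, A) = 20/(-1) = 20*(-1) = -20)
N = 34 (N = (-164 - 20) - 1*(-218) = -184 + 218 = 34)
(R(-22) + N)*H(6) = (-32 + 34)*(-39) = 2*(-39) = -78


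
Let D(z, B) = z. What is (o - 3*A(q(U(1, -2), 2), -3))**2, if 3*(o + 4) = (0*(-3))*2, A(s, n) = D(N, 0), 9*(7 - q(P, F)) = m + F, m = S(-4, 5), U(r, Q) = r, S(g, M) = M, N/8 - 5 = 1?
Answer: 21904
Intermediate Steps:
N = 48 (N = 40 + 8*1 = 40 + 8 = 48)
m = 5
q(P, F) = 58/9 - F/9 (q(P, F) = 7 - (5 + F)/9 = 7 + (-5/9 - F/9) = 58/9 - F/9)
A(s, n) = 48
o = -4 (o = -4 + ((0*(-3))*2)/3 = -4 + (0*2)/3 = -4 + (1/3)*0 = -4 + 0 = -4)
(o - 3*A(q(U(1, -2), 2), -3))**2 = (-4 - 3*48)**2 = (-4 - 144)**2 = (-148)**2 = 21904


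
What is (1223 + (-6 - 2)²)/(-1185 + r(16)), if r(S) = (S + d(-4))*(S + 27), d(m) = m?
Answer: -429/223 ≈ -1.9238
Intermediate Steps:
r(S) = (-4 + S)*(27 + S) (r(S) = (S - 4)*(S + 27) = (-4 + S)*(27 + S))
(1223 + (-6 - 2)²)/(-1185 + r(16)) = (1223 + (-6 - 2)²)/(-1185 + (-108 + 16² + 23*16)) = (1223 + (-8)²)/(-1185 + (-108 + 256 + 368)) = (1223 + 64)/(-1185 + 516) = 1287/(-669) = 1287*(-1/669) = -429/223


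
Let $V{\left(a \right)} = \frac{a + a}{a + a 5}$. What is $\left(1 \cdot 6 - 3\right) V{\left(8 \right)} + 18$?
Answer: $19$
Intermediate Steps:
$V{\left(a \right)} = \frac{1}{3}$ ($V{\left(a \right)} = \frac{2 a}{a + 5 a} = \frac{2 a}{6 a} = 2 a \frac{1}{6 a} = \frac{1}{3}$)
$\left(1 \cdot 6 - 3\right) V{\left(8 \right)} + 18 = \left(1 \cdot 6 - 3\right) \frac{1}{3} + 18 = \left(6 - 3\right) \frac{1}{3} + 18 = 3 \cdot \frac{1}{3} + 18 = 1 + 18 = 19$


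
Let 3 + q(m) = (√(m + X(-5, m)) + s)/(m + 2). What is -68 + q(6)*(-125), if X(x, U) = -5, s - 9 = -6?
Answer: 489/2 ≈ 244.50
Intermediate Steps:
s = 3 (s = 9 - 6 = 3)
q(m) = -3 + (3 + √(-5 + m))/(2 + m) (q(m) = -3 + (√(m - 5) + 3)/(m + 2) = -3 + (√(-5 + m) + 3)/(2 + m) = -3 + (3 + √(-5 + m))/(2 + m))
-68 + q(6)*(-125) = -68 + ((-3 + √(-5 + 6) - 3*6)/(2 + 6))*(-125) = -68 + ((-3 + √1 - 18)/8)*(-125) = -68 + ((-3 + 1 - 18)/8)*(-125) = -68 + ((⅛)*(-20))*(-125) = -68 - 5/2*(-125) = -68 + 625/2 = 489/2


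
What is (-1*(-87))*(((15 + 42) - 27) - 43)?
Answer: -1131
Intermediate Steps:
(-1*(-87))*(((15 + 42) - 27) - 43) = 87*((57 - 27) - 43) = 87*(30 - 43) = 87*(-13) = -1131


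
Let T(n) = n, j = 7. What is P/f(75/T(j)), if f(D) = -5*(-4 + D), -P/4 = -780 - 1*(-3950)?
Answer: 17752/47 ≈ 377.70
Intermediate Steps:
P = -12680 (P = -4*(-780 - 1*(-3950)) = -4*(-780 + 3950) = -4*3170 = -12680)
f(D) = 20 - 5*D
P/f(75/T(j)) = -12680/(20 - 375/7) = -12680/(-235/7) = -12680*(-7/235) = 17752/47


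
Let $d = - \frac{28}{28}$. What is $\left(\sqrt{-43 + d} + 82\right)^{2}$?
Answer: $6680 + 328 i \sqrt{11} \approx 6680.0 + 1087.9 i$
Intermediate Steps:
$d = -1$ ($d = \left(-28\right) \frac{1}{28} = -1$)
$\left(\sqrt{-43 + d} + 82\right)^{2} = \left(\sqrt{-43 - 1} + 82\right)^{2} = \left(\sqrt{-44} + 82\right)^{2} = \left(2 i \sqrt{11} + 82\right)^{2} = \left(82 + 2 i \sqrt{11}\right)^{2}$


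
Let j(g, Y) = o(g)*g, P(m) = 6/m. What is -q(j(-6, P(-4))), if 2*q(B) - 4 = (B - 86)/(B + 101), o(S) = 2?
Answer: -129/89 ≈ -1.4494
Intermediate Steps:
j(g, Y) = 2*g
q(B) = 2 + (-86 + B)/(2*(101 + B)) (q(B) = 2 + ((B - 86)/(B + 101))/2 = 2 + ((-86 + B)/(101 + B))/2 = 2 + (-86 + B)/(2*(101 + B)))
-q(j(-6, P(-4))) = -(318 + 5*(2*(-6)))/(2*(101 + 2*(-6))) = -(318 + 5*(-12))/(2*(101 - 12)) = -(318 - 60)/(2*89) = -258/(2*89) = -1*129/89 = -129/89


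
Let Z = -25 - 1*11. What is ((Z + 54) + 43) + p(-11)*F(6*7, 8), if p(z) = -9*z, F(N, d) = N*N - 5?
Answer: 174202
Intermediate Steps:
F(N, d) = -5 + N² (F(N, d) = N² - 5 = -5 + N²)
Z = -36 (Z = -25 - 11 = -36)
((Z + 54) + 43) + p(-11)*F(6*7, 8) = ((-36 + 54) + 43) + (-9*(-11))*(-5 + (6*7)²) = (18 + 43) + 99*(-5 + 42²) = 61 + 99*(-5 + 1764) = 61 + 99*1759 = 61 + 174141 = 174202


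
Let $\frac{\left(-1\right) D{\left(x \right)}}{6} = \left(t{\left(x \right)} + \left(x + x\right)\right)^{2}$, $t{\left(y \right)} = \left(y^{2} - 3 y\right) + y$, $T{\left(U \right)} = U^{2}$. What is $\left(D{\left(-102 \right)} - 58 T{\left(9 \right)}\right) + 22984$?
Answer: $-649441010$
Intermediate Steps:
$t{\left(y \right)} = y^{2} - 2 y$
$D{\left(x \right)} = - 6 \left(2 x + x \left(-2 + x\right)\right)^{2}$ ($D{\left(x \right)} = - 6 \left(x \left(-2 + x\right) + \left(x + x\right)\right)^{2} = - 6 \left(x \left(-2 + x\right) + 2 x\right)^{2} = - 6 \left(2 x + x \left(-2 + x\right)\right)^{2}$)
$\left(D{\left(-102 \right)} - 58 T{\left(9 \right)}\right) + 22984 = \left(- 6 \left(-102\right)^{4} - 58 \cdot 9^{2}\right) + 22984 = \left(\left(-6\right) 108243216 - 4698\right) + 22984 = \left(-649459296 - 4698\right) + 22984 = -649463994 + 22984 = -649441010$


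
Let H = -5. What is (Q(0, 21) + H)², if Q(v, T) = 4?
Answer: 1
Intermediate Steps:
(Q(0, 21) + H)² = (4 - 5)² = (-1)² = 1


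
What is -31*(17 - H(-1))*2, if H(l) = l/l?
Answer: -992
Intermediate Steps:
H(l) = 1
-31*(17 - H(-1))*2 = -31*(17 - 1*1)*2 = -31*(17 - 1)*2 = -31*16*2 = -496*2 = -992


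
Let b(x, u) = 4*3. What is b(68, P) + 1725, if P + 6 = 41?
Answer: 1737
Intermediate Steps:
P = 35 (P = -6 + 41 = 35)
b(x, u) = 12
b(68, P) + 1725 = 12 + 1725 = 1737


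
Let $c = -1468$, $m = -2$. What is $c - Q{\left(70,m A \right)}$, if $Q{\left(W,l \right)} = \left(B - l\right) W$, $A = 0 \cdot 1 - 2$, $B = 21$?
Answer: $-2658$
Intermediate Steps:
$A = -2$ ($A = 0 - 2 = -2$)
$Q{\left(W,l \right)} = W \left(21 - l\right)$ ($Q{\left(W,l \right)} = \left(21 - l\right) W = W \left(21 - l\right)$)
$c - Q{\left(70,m A \right)} = -1468 - 70 \left(21 - \left(-2\right) \left(-2\right)\right) = -1468 - 70 \left(21 - 4\right) = -1468 - 70 \cdot 17 = -1468 - 1190 = -2658$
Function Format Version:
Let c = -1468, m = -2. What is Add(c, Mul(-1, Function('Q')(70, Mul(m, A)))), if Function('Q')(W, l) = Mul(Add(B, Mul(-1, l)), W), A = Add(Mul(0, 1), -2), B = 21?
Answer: -2658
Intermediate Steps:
A = -2 (A = Add(0, -2) = -2)
Function('Q')(W, l) = Mul(W, Add(21, Mul(-1, l))) (Function('Q')(W, l) = Mul(Add(21, Mul(-1, l)), W) = Mul(W, Add(21, Mul(-1, l))))
Add(c, Mul(-1, Function('Q')(70, Mul(m, A)))) = Add(-1468, Mul(-1, Mul(70, Add(21, Mul(-1, Mul(-2, -2)))))) = Add(-1468, Mul(-1, Mul(70, Add(21, Mul(-1, 4))))) = Add(-1468, Mul(-1, Mul(70, Add(21, -4)))) = Add(-1468, Mul(-1, Mul(70, 17))) = Add(-1468, Mul(-1, 1190)) = Add(-1468, -1190) = -2658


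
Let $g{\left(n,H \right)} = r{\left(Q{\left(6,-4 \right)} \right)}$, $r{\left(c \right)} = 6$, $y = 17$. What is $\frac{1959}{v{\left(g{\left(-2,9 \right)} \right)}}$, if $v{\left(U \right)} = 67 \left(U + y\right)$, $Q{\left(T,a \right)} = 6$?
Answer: $\frac{1959}{1541} \approx 1.2713$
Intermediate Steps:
$g{\left(n,H \right)} = 6$
$v{\left(U \right)} = 1139 + 67 U$ ($v{\left(U \right)} = 67 \left(U + 17\right) = 67 \left(17 + U\right) = 1139 + 67 U$)
$\frac{1959}{v{\left(g{\left(-2,9 \right)} \right)}} = \frac{1959}{1139 + 67 \cdot 6} = \frac{1959}{1139 + 402} = \frac{1959}{1541}$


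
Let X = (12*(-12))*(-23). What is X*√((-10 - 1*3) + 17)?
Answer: 6624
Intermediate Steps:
X = 3312 (X = -144*(-23) = 3312)
X*√((-10 - 1*3) + 17) = 3312*√((-10 - 1*3) + 17) = 3312*√((-10 - 3) + 17) = 3312*√(-13 + 17) = 3312*√4 = 3312*2 = 6624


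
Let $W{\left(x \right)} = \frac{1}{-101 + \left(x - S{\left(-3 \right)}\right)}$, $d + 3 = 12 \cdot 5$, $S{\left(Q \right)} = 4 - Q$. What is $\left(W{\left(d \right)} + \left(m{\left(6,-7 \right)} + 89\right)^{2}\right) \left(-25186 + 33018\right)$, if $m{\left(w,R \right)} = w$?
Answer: $\frac{3604865968}{51} \approx 7.0684 \cdot 10^{7}$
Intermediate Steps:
$d = 57$ ($d = -3 + 12 \cdot 5 = -3 + 60 = 57$)
$W{\left(x \right)} = \frac{1}{-108 + x}$ ($W{\left(x \right)} = \frac{1}{-101 - \left(4 + 3 - x\right)} = \frac{1}{-101 + \left(x - \left(4 + 3\right)\right)} = \frac{1}{-101 + \left(x - 7\right)} = \frac{1}{-101 + \left(-7 + x\right)} = \frac{1}{-108 + x}$)
$\left(W{\left(d \right)} + \left(m{\left(6,-7 \right)} + 89\right)^{2}\right) \left(-25186 + 33018\right) = \left(\frac{1}{-108 + 57} + \left(6 + 89\right)^{2}\right) \left(-25186 + 33018\right) = \left(\frac{1}{-51} + 95^{2}\right) 7832 = \left(- \frac{1}{51} + 9025\right) 7832 = \frac{460274}{51} \cdot 7832 = \frac{3604865968}{51}$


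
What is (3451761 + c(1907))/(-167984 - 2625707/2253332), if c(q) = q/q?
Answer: -7777965770984/378526348395 ≈ -20.548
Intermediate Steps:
c(q) = 1
(3451761 + c(1907))/(-167984 - 2625707/2253332) = (3451761 + 1)/(-167984 - 2625707/2253332) = 3451762/(-167984 - 2625707*1/2253332) = 3451762/(-167984 - 2625707/2253332) = 3451762/(-378526348395/2253332) = 3451762*(-2253332/378526348395) = -7777965770984/378526348395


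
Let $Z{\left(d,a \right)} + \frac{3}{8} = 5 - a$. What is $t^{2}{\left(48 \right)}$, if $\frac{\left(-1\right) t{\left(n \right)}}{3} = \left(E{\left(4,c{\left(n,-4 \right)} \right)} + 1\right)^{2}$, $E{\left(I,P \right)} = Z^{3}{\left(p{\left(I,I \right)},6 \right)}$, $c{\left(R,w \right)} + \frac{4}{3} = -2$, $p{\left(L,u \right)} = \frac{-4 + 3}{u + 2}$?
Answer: $\frac{4049282872089}{68719476736} \approx 58.925$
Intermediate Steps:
$p{\left(L,u \right)} = - \frac{1}{2 + u}$
$Z{\left(d,a \right)} = \frac{37}{8} - a$ ($Z{\left(d,a \right)} = - \frac{3}{8} - \left(-5 + a\right) = \frac{37}{8} - a$)
$c{\left(R,w \right)} = - \frac{10}{3}$ ($c{\left(R,w \right)} = - \frac{4}{3} - 2 = - \frac{10}{3}$)
$E{\left(I,P \right)} = - \frac{1331}{512}$ ($E{\left(I,P \right)} = \left(\frac{37}{8} - 6\right)^{3} = \left(- \frac{11}{8}\right)^{3} = - \frac{1331}{512}$)
$t{\left(n \right)} = - \frac{2012283}{262144}$ ($t{\left(n \right)} = - 3 \left(- \frac{1331}{512} + 1\right)^{2} = - 3 \left(- \frac{819}{512}\right)^{2} = \left(-3\right) \frac{670761}{262144} = - \frac{2012283}{262144}$)
$t^{2}{\left(48 \right)} = \left(- \frac{2012283}{262144}\right)^{2} = \frac{4049282872089}{68719476736}$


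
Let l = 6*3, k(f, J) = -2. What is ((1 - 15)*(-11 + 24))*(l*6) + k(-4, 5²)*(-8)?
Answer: -19640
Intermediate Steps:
l = 18
((1 - 15)*(-11 + 24))*(l*6) + k(-4, 5²)*(-8) = ((1 - 15)*(-11 + 24))*(18*6) - 2*(-8) = -14*13*108 + 16 = -182*108 + 16 = -19656 + 16 = -19640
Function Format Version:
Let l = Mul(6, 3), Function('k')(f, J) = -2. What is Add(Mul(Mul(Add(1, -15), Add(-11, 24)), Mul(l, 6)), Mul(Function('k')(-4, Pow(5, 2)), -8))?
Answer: -19640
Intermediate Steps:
l = 18
Add(Mul(Mul(Add(1, -15), Add(-11, 24)), Mul(l, 6)), Mul(Function('k')(-4, Pow(5, 2)), -8)) = Add(Mul(Mul(Add(1, -15), Add(-11, 24)), Mul(18, 6)), Mul(-2, -8)) = Add(Mul(Mul(-14, 13), 108), 16) = Add(Mul(-182, 108), 16) = Add(-19656, 16) = -19640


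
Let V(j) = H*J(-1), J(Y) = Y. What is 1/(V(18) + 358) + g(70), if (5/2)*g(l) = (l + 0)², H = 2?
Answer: 697761/356 ≈ 1960.0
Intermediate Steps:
g(l) = 2*l²/5 (g(l) = 2*(l + 0)²/5 = 2*l²/5)
V(j) = -2 (V(j) = 2*(-1) = -2)
1/(V(18) + 358) + g(70) = 1/(-2 + 358) + (⅖)*70² = 1/356 + (⅖)*4900 = 1/356 + 1960 = 697761/356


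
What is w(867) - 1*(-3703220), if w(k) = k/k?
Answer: 3703221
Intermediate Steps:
w(k) = 1
w(867) - 1*(-3703220) = 1 - 1*(-3703220) = 1 + 3703220 = 3703221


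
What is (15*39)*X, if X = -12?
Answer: -7020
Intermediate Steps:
(15*39)*X = (15*39)*(-12) = 585*(-12) = -7020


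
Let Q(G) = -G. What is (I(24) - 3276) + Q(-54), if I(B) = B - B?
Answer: -3222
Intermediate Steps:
I(B) = 0
(I(24) - 3276) + Q(-54) = (0 - 3276) - 1*(-54) = -3276 + 54 = -3222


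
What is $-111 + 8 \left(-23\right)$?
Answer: $-295$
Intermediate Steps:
$-111 + 8 \left(-23\right) = -111 - 184 = -295$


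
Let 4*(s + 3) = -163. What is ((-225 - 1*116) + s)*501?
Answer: -771039/4 ≈ -1.9276e+5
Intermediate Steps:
s = -175/4 (s = -3 + (1/4)*(-163) = -3 - 163/4 = -175/4 ≈ -43.750)
((-225 - 1*116) + s)*501 = ((-225 - 1*116) - 175/4)*501 = ((-225 - 116) - 175/4)*501 = (-341 - 175/4)*501 = -1539/4*501 = -771039/4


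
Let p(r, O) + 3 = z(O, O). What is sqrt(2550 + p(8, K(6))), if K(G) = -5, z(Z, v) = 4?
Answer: sqrt(2551) ≈ 50.507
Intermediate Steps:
p(r, O) = 1 (p(r, O) = -3 + 4 = 1)
sqrt(2550 + p(8, K(6))) = sqrt(2550 + 1) = sqrt(2551)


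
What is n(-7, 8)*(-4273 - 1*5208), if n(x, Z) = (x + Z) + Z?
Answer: -85329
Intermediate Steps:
n(x, Z) = x + 2*Z (n(x, Z) = (Z + x) + Z = x + 2*Z)
n(-7, 8)*(-4273 - 1*5208) = (-7 + 2*8)*(-4273 - 1*5208) = (-7 + 16)*(-4273 - 5208) = 9*(-9481) = -85329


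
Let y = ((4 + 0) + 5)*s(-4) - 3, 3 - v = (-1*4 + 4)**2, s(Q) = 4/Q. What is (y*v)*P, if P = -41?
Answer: 1476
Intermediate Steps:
v = 3 (v = 3 - (-1*4 + 4)**2 = 3 - (-4 + 4)**2 = 3 - 1*0**2 = 3 - 1*0 = 3 + 0 = 3)
y = -12 (y = ((4 + 0) + 5)*(4/(-4)) - 3 = (4 + 5)*(4*(-1/4)) - 3 = 9*(-1) - 3 = -9 - 3 = -12)
(y*v)*P = -12*3*(-41) = -36*(-41) = 1476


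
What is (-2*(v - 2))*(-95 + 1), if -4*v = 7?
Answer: -705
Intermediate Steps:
v = -7/4 (v = -1/4*7 = -7/4 ≈ -1.7500)
(-2*(v - 2))*(-95 + 1) = (-2*(-7/4 - 2))*(-95 + 1) = -2*(-15/4)*(-94) = (15/2)*(-94) = -705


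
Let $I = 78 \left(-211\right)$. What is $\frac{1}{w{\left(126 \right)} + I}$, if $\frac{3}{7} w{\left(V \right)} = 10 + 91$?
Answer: $- \frac{3}{48667} \approx -6.1643 \cdot 10^{-5}$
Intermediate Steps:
$w{\left(V \right)} = \frac{707}{3}$ ($w{\left(V \right)} = \frac{7 \left(10 + 91\right)}{3} = \frac{7}{3} \cdot 101 = \frac{707}{3}$)
$I = -16458$
$\frac{1}{w{\left(126 \right)} + I} = \frac{1}{\frac{707}{3} - 16458} = \frac{1}{- \frac{48667}{3}} = - \frac{3}{48667}$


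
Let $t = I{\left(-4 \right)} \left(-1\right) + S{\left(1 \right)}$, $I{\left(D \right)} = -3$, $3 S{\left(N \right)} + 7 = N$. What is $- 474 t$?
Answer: $-474$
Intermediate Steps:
$S{\left(N \right)} = - \frac{7}{3} + \frac{N}{3}$
$t = 1$ ($t = \left(-3\right) \left(-1\right) + \left(- \frac{7}{3} + \frac{1}{3} \cdot 1\right) = 3 + \left(- \frac{7}{3} + \frac{1}{3}\right) = 3 - 2 = 1$)
$- 474 t = \left(-474\right) 1 = -474$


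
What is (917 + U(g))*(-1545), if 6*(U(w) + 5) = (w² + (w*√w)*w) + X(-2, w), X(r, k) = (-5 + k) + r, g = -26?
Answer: -3149225/2 - 174070*I*√26 ≈ -1.5746e+6 - 8.8759e+5*I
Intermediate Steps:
X(r, k) = -5 + k + r
U(w) = -37/6 + w/6 + w²/6 + w^(5/2)/6 (U(w) = -5 + ((w² + (w*√w)*w) + (-5 + w - 2))/6 = -5 + ((w² + w^(3/2)*w) + (-7 + w))/6 = -5 + ((w² + w^(5/2)) + (-7 + w))/6 = -5 + (-7 + w + w² + w^(5/2))/6 = -5 + (-7/6 + w/6 + w²/6 + w^(5/2)/6) = -37/6 + w/6 + w²/6 + w^(5/2)/6)
(917 + U(g))*(-1545) = (917 + (-37/6 + (⅙)*(-26) + (⅙)*(-26)² + (-26)^(5/2)/6))*(-1545) = (917 + (-37/6 - 13/3 + (⅙)*676 + (676*I*√26)/6))*(-1545) = (917 + (-37/6 - 13/3 + 338/3 + 338*I*√26/3))*(-1545) = (917 + (613/6 + 338*I*√26/3))*(-1545) = (6115/6 + 338*I*√26/3)*(-1545) = -3149225/2 - 174070*I*√26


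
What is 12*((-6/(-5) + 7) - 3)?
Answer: 312/5 ≈ 62.400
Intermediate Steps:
12*((-6/(-5) + 7) - 3) = 12*((-6*(-⅕) + 7) - 3) = 12*((6/5 + 7) - 3) = 12*(41/5 - 3) = 12*(26/5) = 312/5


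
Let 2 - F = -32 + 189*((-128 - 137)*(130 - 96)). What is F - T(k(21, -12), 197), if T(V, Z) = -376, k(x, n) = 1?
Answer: 1703300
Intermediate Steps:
F = 1702924 (F = 2 - (-32 + 189*((-128 - 137)*(130 - 96))) = 2 - (-32 + 189*(-265*34)) = 2 - (-32 + 189*(-9010)) = 2 - (-32 - 1702890) = 2 - 1*(-1702922) = 2 + 1702922 = 1702924)
F - T(k(21, -12), 197) = 1702924 - 1*(-376) = 1702924 + 376 = 1703300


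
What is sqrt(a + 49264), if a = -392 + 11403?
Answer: 5*sqrt(2411) ≈ 245.51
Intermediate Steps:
a = 11011
sqrt(a + 49264) = sqrt(11011 + 49264) = sqrt(60275) = 5*sqrt(2411)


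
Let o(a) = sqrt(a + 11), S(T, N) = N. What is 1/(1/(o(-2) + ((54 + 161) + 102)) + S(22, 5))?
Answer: 320/1601 ≈ 0.19988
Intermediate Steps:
o(a) = sqrt(11 + a)
1/(1/(o(-2) + ((54 + 161) + 102)) + S(22, 5)) = 1/(1/(sqrt(11 - 2) + ((54 + 161) + 102)) + 5) = 1/(1/(sqrt(9) + (215 + 102)) + 5) = 1/(1/(3 + 317) + 5) = 1/(1/320 + 5) = 1/(1601/320) = 320/1601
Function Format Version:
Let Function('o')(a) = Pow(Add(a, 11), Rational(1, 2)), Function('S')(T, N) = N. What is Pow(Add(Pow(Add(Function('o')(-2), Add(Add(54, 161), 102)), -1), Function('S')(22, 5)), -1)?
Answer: Rational(320, 1601) ≈ 0.19988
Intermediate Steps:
Function('o')(a) = Pow(Add(11, a), Rational(1, 2))
Pow(Add(Pow(Add(Function('o')(-2), Add(Add(54, 161), 102)), -1), Function('S')(22, 5)), -1) = Pow(Add(Pow(Add(Pow(Add(11, -2), Rational(1, 2)), Add(Add(54, 161), 102)), -1), 5), -1) = Pow(Add(Pow(Add(Pow(9, Rational(1, 2)), Add(215, 102)), -1), 5), -1) = Pow(Add(Pow(Add(3, 317), -1), 5), -1) = Pow(Add(Pow(320, -1), 5), -1) = Pow(Add(Rational(1, 320), 5), -1) = Pow(Rational(1601, 320), -1) = Rational(320, 1601)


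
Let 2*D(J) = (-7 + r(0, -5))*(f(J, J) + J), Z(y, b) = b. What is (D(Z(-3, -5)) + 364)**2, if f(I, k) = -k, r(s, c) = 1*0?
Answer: 132496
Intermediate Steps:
r(s, c) = 0
D(J) = 0 (D(J) = ((-7 + 0)*(-J + J))/2 = (-7*0)/2 = (1/2)*0 = 0)
(D(Z(-3, -5)) + 364)**2 = (0 + 364)**2 = 364**2 = 132496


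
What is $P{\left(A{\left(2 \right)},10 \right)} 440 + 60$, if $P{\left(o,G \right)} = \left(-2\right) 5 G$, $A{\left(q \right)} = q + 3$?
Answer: $-43940$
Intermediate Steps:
$A{\left(q \right)} = 3 + q$
$P{\left(o,G \right)} = - 10 G$
$P{\left(A{\left(2 \right)},10 \right)} 440 + 60 = \left(-10\right) 10 \cdot 440 + 60 = \left(-100\right) 440 + 60 = -44000 + 60 = -43940$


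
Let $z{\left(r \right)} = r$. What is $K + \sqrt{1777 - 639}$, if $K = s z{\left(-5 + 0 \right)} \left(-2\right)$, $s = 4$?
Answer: $40 + \sqrt{1138} \approx 73.734$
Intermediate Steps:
$K = 40$ ($K = 4 \left(-5 + 0\right) \left(-2\right) = 4 \left(-5\right) \left(-2\right) = \left(-20\right) \left(-2\right) = 40$)
$K + \sqrt{1777 - 639} = 40 + \sqrt{1777 - 639} = 40 + \sqrt{1138}$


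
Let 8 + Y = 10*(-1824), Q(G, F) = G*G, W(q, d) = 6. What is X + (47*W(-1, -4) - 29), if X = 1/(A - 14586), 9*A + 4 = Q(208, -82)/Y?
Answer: 25253654183/99816842 ≈ 253.00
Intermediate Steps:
Q(G, F) = G**2
Y = -18248 (Y = -8 + 10*(-1824) = -8 - 18240 = -18248)
A = -4844/6843 (A = -4/9 + (208**2/(-18248))/9 = -4/9 + (43264*(-1/18248))/9 = -4/9 + (1/9)*(-5408/2281) = -4/9 - 5408/20529 = -4844/6843 ≈ -0.70788)
X = -6843/99816842 (X = 1/(-4844/6843 - 14586) = 1/(-99816842/6843) = -6843/99816842 ≈ -6.8556e-5)
X + (47*W(-1, -4) - 29) = -6843/99816842 + (47*6 - 29) = -6843/99816842 + (282 - 29) = -6843/99816842 + 253 = 25253654183/99816842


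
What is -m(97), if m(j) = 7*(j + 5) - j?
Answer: -617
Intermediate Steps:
m(j) = 35 + 6*j (m(j) = 7*(5 + j) - j = (35 + 7*j) - j = 35 + 6*j)
-m(97) = -(35 + 6*97) = -(35 + 582) = -1*617 = -617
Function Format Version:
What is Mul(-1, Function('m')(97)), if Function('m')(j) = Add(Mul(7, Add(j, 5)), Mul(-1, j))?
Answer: -617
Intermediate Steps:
Function('m')(j) = Add(35, Mul(6, j)) (Function('m')(j) = Add(Mul(7, Add(5, j)), Mul(-1, j)) = Add(Add(35, Mul(7, j)), Mul(-1, j)) = Add(35, Mul(6, j)))
Mul(-1, Function('m')(97)) = Mul(-1, Add(35, Mul(6, 97))) = Mul(-1, Add(35, 582)) = Mul(-1, 617) = -617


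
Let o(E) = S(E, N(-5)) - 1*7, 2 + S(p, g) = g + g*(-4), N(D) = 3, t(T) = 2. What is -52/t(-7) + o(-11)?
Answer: -44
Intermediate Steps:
S(p, g) = -2 - 3*g (S(p, g) = -2 + (g + g*(-4)) = -2 + (g - 4*g) = -2 - 3*g)
o(E) = -18 (o(E) = (-2 - 3*3) - 1*7 = (-2 - 9) - 7 = -11 - 7 = -18)
-52/t(-7) + o(-11) = -52/2 - 18 = -52*½ - 18 = -26 - 18 = -44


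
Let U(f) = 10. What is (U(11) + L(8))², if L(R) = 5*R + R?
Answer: 3364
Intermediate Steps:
L(R) = 6*R
(U(11) + L(8))² = (10 + 6*8)² = (10 + 48)² = 58² = 3364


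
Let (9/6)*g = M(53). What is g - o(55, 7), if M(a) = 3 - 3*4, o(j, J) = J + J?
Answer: -20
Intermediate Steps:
o(j, J) = 2*J
M(a) = -9 (M(a) = 3 - 12 = -9)
g = -6 (g = (⅔)*(-9) = -6)
g - o(55, 7) = -6 - 2*7 = -6 - 1*14 = -6 - 14 = -20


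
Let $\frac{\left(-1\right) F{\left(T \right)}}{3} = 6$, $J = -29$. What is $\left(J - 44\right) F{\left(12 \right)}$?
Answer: $1314$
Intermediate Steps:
$F{\left(T \right)} = -18$ ($F{\left(T \right)} = \left(-3\right) 6 = -18$)
$\left(J - 44\right) F{\left(12 \right)} = \left(-29 - 44\right) \left(-18\right) = \left(-73\right) \left(-18\right) = 1314$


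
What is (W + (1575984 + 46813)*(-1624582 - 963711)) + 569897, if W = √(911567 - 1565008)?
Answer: -4200273545624 + I*√653441 ≈ -4.2003e+12 + 808.36*I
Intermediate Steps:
W = I*√653441 (W = √(-653441) = I*√653441 ≈ 808.36*I)
(W + (1575984 + 46813)*(-1624582 - 963711)) + 569897 = (I*√653441 + (1575984 + 46813)*(-1624582 - 963711)) + 569897 = (I*√653441 + 1622797*(-2588293)) + 569897 = (I*√653441 - 4200274115521) + 569897 = (-4200274115521 + I*√653441) + 569897 = -4200273545624 + I*√653441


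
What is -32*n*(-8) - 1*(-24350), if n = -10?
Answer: 21790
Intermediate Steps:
-32*n*(-8) - 1*(-24350) = -32*(-10)*(-8) - 1*(-24350) = 320*(-8) + 24350 = -2560 + 24350 = 21790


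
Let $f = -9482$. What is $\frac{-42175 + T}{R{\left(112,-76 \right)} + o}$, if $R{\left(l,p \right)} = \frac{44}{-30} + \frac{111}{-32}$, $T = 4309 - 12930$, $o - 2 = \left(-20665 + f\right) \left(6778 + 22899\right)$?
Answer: $\frac{24382080}{429442810529} \approx 5.6776 \cdot 10^{-5}$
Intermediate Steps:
$o = -894672517$ ($o = 2 + \left(-20665 - 9482\right) \left(6778 + 22899\right) = 2 - 894672519 = -894672517$)
$T = -8621$
$R{\left(l,p \right)} = - \frac{2369}{480}$ ($R{\left(l,p \right)} = 44 \left(- \frac{1}{30}\right) + 111 \left(- \frac{1}{32}\right) = - \frac{22}{15} - \frac{111}{32} = - \frac{2369}{480}$)
$\frac{-42175 + T}{R{\left(112,-76 \right)} + o} = \frac{-42175 - 8621}{- \frac{2369}{480} - 894672517} = - \frac{50796}{- \frac{429442810529}{480}} = \left(-50796\right) \left(- \frac{480}{429442810529}\right) = \frac{24382080}{429442810529}$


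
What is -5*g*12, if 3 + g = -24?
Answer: 1620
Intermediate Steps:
g = -27 (g = -3 - 24 = -27)
-5*g*12 = -5*(-27)*12 = 135*12 = 1620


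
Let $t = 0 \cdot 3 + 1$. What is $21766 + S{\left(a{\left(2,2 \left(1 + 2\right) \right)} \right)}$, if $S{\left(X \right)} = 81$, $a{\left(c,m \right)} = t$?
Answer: $21847$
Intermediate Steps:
$t = 1$ ($t = 0 + 1 = 1$)
$a{\left(c,m \right)} = 1$
$21766 + S{\left(a{\left(2,2 \left(1 + 2\right) \right)} \right)} = 21766 + 81 = 21847$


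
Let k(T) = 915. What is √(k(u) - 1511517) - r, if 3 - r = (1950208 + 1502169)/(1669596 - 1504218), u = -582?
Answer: 2956243/165378 + I*√1510602 ≈ 17.876 + 1229.1*I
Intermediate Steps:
r = -2956243/165378 (r = 3 - (1950208 + 1502169)/(1669596 - 1504218) = 3 - 3452377/165378 = -2956243/165378 ≈ -17.876)
√(k(u) - 1511517) - r = √(915 - 1511517) - 1*(-2956243/165378) = √(-1510602) + 2956243/165378 = I*√1510602 + 2956243/165378 = 2956243/165378 + I*√1510602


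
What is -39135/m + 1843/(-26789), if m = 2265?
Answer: -70170794/4045139 ≈ -17.347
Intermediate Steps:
-39135/m + 1843/(-26789) = -39135/2265 + 1843/(-26789) = -39135*1/2265 + 1843*(-1/26789) = -2609/151 - 1843/26789 = -70170794/4045139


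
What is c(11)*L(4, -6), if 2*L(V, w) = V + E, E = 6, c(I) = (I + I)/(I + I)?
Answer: 5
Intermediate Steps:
c(I) = 1 (c(I) = (2*I)/((2*I)) = (2*I)*(1/(2*I)) = 1)
L(V, w) = 3 + V/2 (L(V, w) = (V + 6)/2 = (6 + V)/2 = 3 + V/2)
c(11)*L(4, -6) = 1*(3 + (½)*4) = 1*(3 + 2) = 1*5 = 5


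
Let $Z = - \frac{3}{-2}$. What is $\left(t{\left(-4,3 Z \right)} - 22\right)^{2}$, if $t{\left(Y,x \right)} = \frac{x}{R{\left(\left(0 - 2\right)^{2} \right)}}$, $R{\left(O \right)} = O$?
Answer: $\frac{27889}{64} \approx 435.77$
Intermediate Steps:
$Z = \frac{3}{2}$ ($Z = \left(-3\right) \left(- \frac{1}{2}\right) = \frac{3}{2} \approx 1.5$)
$t{\left(Y,x \right)} = \frac{x}{4}$ ($t{\left(Y,x \right)} = \frac{x}{\left(0 - 2\right)^{2}} = \frac{x}{\left(-2\right)^{2}} = \frac{x}{4}$)
$\left(t{\left(-4,3 Z \right)} - 22\right)^{2} = \left(\frac{3 \cdot \frac{3}{2}}{4} - 22\right)^{2} = \left(\frac{1}{4} \cdot \frac{9}{2} - 22\right)^{2} = \left(\frac{9}{8} - 22\right)^{2} = \left(- \frac{167}{8}\right)^{2} = \frac{27889}{64}$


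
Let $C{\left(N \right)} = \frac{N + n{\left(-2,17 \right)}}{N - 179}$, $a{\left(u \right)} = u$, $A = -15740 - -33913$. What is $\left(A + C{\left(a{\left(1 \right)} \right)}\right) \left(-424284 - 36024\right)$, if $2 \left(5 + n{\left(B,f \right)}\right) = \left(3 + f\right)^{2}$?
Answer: $-8364670428$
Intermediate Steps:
$n{\left(B,f \right)} = -5 + \frac{\left(3 + f\right)^{2}}{2}$
$A = 18173$ ($A = -15740 + 33913 = 18173$)
$C{\left(N \right)} = \frac{195 + N}{-179 + N}$ ($C{\left(N \right)} = \frac{N - \left(5 - \frac{\left(3 + 17\right)^{2}}{2}\right)}{N - 179} = \frac{N - \left(5 - \frac{20^{2}}{2}\right)}{-179 + N} = \frac{N + \left(-5 + \frac{1}{2} \cdot 400\right)}{-179 + N} = \frac{N + \left(-5 + 200\right)}{-179 + N} = \frac{N + 195}{-179 + N} = \frac{195 + N}{-179 + N}$)
$\left(A + C{\left(a{\left(1 \right)} \right)}\right) \left(-424284 - 36024\right) = \left(18173 + \frac{195 + 1}{-179 + 1}\right) \left(-424284 - 36024\right) = \left(18173 + \frac{1}{-178} \cdot 196\right) \left(-460308\right) = \left(18173 - \frac{98}{89}\right) \left(-460308\right) = \frac{1617299}{89} \left(-460308\right) = -8364670428$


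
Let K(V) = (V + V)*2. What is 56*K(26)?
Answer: 5824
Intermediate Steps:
K(V) = 4*V (K(V) = (2*V)*2 = 4*V)
56*K(26) = 56*(4*26) = 56*104 = 5824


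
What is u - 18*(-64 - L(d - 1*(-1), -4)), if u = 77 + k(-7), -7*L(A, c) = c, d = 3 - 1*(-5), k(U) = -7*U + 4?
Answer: 9046/7 ≈ 1292.3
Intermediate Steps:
k(U) = 4 - 7*U
d = 8 (d = 3 + 5 = 8)
L(A, c) = -c/7
u = 130 (u = 77 + (4 - 7*(-7)) = 77 + (4 + 49) = 77 + 53 = 130)
u - 18*(-64 - L(d - 1*(-1), -4)) = 130 - 18*(-64 - (-1)*(-4)/7) = 130 - 18*(-64 - 1*4/7) = 130 - 18*(-64 - 4/7) = 130 - 18*(-452/7) = 130 + 8136/7 = 9046/7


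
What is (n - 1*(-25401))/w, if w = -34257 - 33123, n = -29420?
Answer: 4019/67380 ≈ 0.059647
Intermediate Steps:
w = -67380
(n - 1*(-25401))/w = (-29420 - 1*(-25401))/(-67380) = (-29420 + 25401)*(-1/67380) = -4019*(-1/67380) = 4019/67380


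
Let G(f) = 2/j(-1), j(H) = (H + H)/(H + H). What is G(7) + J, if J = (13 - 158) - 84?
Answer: -227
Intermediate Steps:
J = -229 (J = -145 - 84 = -229)
j(H) = 1 (j(H) = (2*H)/((2*H)) = (2*H)*(1/(2*H)) = 1)
G(f) = 2 (G(f) = 2/1 = 2*1 = 2)
G(7) + J = 2 - 229 = -227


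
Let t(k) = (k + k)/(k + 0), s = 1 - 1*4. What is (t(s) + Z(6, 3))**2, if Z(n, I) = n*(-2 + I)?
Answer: 64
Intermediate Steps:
s = -3 (s = 1 - 4 = -3)
t(k) = 2 (t(k) = (2*k)/k = 2)
(t(s) + Z(6, 3))**2 = (2 + 6*(-2 + 3))**2 = (2 + 6*1)**2 = (2 + 6)**2 = 8**2 = 64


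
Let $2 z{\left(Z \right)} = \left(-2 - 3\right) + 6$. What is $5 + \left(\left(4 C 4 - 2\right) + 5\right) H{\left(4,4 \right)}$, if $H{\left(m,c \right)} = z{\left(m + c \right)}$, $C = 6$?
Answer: $\frac{109}{2} \approx 54.5$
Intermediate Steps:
$z{\left(Z \right)} = \frac{1}{2}$ ($z{\left(Z \right)} = \frac{\left(-2 - 3\right) + 6}{2} = \frac{-5 + 6}{2} = \frac{1}{2} \cdot 1 = \frac{1}{2}$)
$H{\left(m,c \right)} = \frac{1}{2}$
$5 + \left(\left(4 C 4 - 2\right) + 5\right) H{\left(4,4 \right)} = 5 + \left(\left(4 \cdot 6 \cdot 4 - 2\right) + 5\right) \frac{1}{2} = 5 + \left(\left(24 \cdot 4 - 2\right) + 5\right) \frac{1}{2} = 5 + \left(\left(96 - 2\right) + 5\right) \frac{1}{2} = 5 + \left(94 + 5\right) \frac{1}{2} = 5 + 99 \cdot \frac{1}{2} = 5 + \frac{99}{2} = \frac{109}{2}$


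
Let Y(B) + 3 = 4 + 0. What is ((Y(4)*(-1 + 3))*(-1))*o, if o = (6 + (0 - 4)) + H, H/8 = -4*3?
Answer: 188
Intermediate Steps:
H = -96 (H = 8*(-4*3) = 8*(-12) = -96)
o = -94 (o = (6 + (0 - 4)) - 96 = (6 - 4) - 96 = 2 - 96 = -94)
Y(B) = 1 (Y(B) = -3 + (4 + 0) = -3 + 4 = 1)
((Y(4)*(-1 + 3))*(-1))*o = ((1*(-1 + 3))*(-1))*(-94) = ((1*2)*(-1))*(-94) = (2*(-1))*(-94) = -2*(-94) = 188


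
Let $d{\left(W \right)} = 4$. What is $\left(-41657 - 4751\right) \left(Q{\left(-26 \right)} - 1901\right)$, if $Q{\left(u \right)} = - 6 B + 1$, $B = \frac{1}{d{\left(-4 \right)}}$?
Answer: $88244812$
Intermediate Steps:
$B = \frac{1}{4} \approx 0.25$
$Q{\left(u \right)} = - \frac{1}{2}$ ($Q{\left(u \right)} = \left(-6\right) \frac{1}{4} + 1 = - \frac{3}{2} + 1 = - \frac{1}{2}$)
$\left(-41657 - 4751\right) \left(Q{\left(-26 \right)} - 1901\right) = \left(-41657 - 4751\right) \left(- \frac{1}{2} - 1901\right) = \left(-46408\right) \left(- \frac{3803}{2}\right) = 88244812$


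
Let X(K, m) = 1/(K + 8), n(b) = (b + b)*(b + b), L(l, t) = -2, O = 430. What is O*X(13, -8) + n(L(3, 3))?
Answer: 766/21 ≈ 36.476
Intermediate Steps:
n(b) = 4*b² (n(b) = (2*b)*(2*b) = 4*b²)
X(K, m) = 1/(8 + K)
O*X(13, -8) + n(L(3, 3)) = 430/(8 + 13) + 4*(-2)² = 430/21 + 4*4 = 430*(1/21) + 16 = 430/21 + 16 = 766/21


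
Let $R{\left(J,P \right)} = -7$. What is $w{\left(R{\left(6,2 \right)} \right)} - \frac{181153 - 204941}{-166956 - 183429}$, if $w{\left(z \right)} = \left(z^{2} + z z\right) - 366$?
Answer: $- \frac{93926968}{350385} \approx -268.07$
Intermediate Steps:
$w{\left(z \right)} = -366 + 2 z^{2}$ ($w{\left(z \right)} = \left(z^{2} + z^{2}\right) - 366 = 2 z^{2} - 366 = -366 + 2 z^{2}$)
$w{\left(R{\left(6,2 \right)} \right)} - \frac{181153 - 204941}{-166956 - 183429} = \left(-366 + 2 \left(-7\right)^{2}\right) - \frac{181153 - 204941}{-166956 - 183429} = \left(-366 + 2 \cdot 49\right) - - \frac{23788}{-350385} = \left(-366 + 98\right) - \left(-23788\right) \left(- \frac{1}{350385}\right) = -268 - \frac{23788}{350385} = - \frac{93926968}{350385}$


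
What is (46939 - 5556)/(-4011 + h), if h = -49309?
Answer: -41383/53320 ≈ -0.77612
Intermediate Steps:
(46939 - 5556)/(-4011 + h) = (46939 - 5556)/(-4011 - 49309) = 41383/(-53320) = 41383*(-1/53320) = -41383/53320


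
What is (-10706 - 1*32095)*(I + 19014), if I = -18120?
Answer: -38264094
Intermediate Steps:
(-10706 - 1*32095)*(I + 19014) = (-10706 - 1*32095)*(-18120 + 19014) = (-10706 - 32095)*894 = -42801*894 = -38264094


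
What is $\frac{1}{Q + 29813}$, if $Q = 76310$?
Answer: $\frac{1}{106123} \approx 9.423 \cdot 10^{-6}$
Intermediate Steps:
$\frac{1}{Q + 29813} = \frac{1}{76310 + 29813} = \frac{1}{106123}$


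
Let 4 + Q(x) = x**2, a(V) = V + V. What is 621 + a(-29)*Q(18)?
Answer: -17939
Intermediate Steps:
a(V) = 2*V
Q(x) = -4 + x**2
621 + a(-29)*Q(18) = 621 + (2*(-29))*(-4 + 18**2) = 621 - 58*(-4 + 324) = 621 - 58*320 = 621 - 18560 = -17939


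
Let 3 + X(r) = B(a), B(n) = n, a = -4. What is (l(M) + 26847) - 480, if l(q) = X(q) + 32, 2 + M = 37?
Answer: 26392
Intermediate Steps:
M = 35 (M = -2 + 37 = 35)
X(r) = -7 (X(r) = -3 - 4 = -7)
l(q) = 25 (l(q) = -7 + 32 = 25)
(l(M) + 26847) - 480 = (25 + 26847) - 480 = 26872 - 480 = 26392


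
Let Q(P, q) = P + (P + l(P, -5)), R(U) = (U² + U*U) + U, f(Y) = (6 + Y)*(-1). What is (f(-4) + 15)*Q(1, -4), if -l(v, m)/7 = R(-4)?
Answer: -2522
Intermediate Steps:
f(Y) = -6 - Y
R(U) = U + 2*U² (R(U) = (U² + U²) + U = 2*U² + U = U + 2*U²)
l(v, m) = -196 (l(v, m) = -(-28)*(1 + 2*(-4)) = -(-28)*(1 - 8) = -(-28)*(-7) = -7*28 = -196)
Q(P, q) = -196 + 2*P (Q(P, q) = P + (P - 196) = P + (-196 + P) = -196 + 2*P)
(f(-4) + 15)*Q(1, -4) = ((-6 - 1*(-4)) + 15)*(-196 + 2*1) = ((-6 + 4) + 15)*(-196 + 2) = (-2 + 15)*(-194) = 13*(-194) = -2522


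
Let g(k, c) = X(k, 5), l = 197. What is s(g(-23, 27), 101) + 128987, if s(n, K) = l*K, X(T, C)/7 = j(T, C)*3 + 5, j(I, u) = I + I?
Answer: 148884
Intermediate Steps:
j(I, u) = 2*I
X(T, C) = 35 + 42*T (X(T, C) = 7*((2*T)*3 + 5) = 7*(6*T + 5) = 7*(5 + 6*T) = 35 + 42*T)
g(k, c) = 35 + 42*k
s(n, K) = 197*K
s(g(-23, 27), 101) + 128987 = 197*101 + 128987 = 19897 + 128987 = 148884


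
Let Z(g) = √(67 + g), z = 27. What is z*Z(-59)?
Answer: 54*√2 ≈ 76.368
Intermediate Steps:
z*Z(-59) = 27*√(67 - 59) = 27*√8 = 27*(2*√2) = 54*√2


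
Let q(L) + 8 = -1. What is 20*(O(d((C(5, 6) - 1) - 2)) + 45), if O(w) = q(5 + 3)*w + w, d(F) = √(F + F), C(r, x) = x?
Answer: 900 - 160*√6 ≈ 508.08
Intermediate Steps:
q(L) = -9 (q(L) = -8 - 1 = -9)
d(F) = √2*√F (d(F) = √(2*F) = √2*√F)
O(w) = -8*w (O(w) = -9*w + w = -8*w)
20*(O(d((C(5, 6) - 1) - 2)) + 45) = 20*(-8*√2*√((6 - 1) - 2) + 45) = 20*(-8*√2*√(5 - 2) + 45) = 20*(-8*√2*√3 + 45) = 20*(-8*√6 + 45) = 20*(45 - 8*√6) = 900 - 160*√6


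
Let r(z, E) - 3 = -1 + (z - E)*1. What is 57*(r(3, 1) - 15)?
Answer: -627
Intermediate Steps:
r(z, E) = 2 + z - E (r(z, E) = 3 + (-1 + (z - E)*1) = 3 + (-1 + (z - E)) = 3 + (-1 + z - E) = 2 + z - E)
57*(r(3, 1) - 15) = 57*((2 + 3 - 1*1) - 15) = 57*((2 + 3 - 1) - 15) = 57*(4 - 15) = 57*(-11) = -627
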